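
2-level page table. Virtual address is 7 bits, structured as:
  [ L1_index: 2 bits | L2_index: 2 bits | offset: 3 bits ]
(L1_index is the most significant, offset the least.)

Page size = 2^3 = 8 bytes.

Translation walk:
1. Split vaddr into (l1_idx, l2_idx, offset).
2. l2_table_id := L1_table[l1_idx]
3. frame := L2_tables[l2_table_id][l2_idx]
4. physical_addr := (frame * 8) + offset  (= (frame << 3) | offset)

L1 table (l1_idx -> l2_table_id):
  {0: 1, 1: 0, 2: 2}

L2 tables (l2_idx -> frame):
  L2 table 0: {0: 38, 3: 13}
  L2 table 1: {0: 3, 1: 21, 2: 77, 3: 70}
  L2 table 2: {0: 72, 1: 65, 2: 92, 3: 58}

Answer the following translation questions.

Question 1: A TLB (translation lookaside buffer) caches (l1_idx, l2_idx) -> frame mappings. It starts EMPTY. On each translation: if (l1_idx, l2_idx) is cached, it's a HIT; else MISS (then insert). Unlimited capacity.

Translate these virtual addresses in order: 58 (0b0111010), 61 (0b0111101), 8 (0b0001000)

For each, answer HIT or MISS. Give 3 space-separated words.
Answer: MISS HIT MISS

Derivation:
vaddr=58: (1,3) not in TLB -> MISS, insert
vaddr=61: (1,3) in TLB -> HIT
vaddr=8: (0,1) not in TLB -> MISS, insert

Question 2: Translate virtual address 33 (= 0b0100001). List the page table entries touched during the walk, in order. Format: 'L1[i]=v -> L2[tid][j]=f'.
vaddr = 33 = 0b0100001
Split: l1_idx=1, l2_idx=0, offset=1

Answer: L1[1]=0 -> L2[0][0]=38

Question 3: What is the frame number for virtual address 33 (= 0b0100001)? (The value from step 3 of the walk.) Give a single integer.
vaddr = 33: l1_idx=1, l2_idx=0
L1[1] = 0; L2[0][0] = 38

Answer: 38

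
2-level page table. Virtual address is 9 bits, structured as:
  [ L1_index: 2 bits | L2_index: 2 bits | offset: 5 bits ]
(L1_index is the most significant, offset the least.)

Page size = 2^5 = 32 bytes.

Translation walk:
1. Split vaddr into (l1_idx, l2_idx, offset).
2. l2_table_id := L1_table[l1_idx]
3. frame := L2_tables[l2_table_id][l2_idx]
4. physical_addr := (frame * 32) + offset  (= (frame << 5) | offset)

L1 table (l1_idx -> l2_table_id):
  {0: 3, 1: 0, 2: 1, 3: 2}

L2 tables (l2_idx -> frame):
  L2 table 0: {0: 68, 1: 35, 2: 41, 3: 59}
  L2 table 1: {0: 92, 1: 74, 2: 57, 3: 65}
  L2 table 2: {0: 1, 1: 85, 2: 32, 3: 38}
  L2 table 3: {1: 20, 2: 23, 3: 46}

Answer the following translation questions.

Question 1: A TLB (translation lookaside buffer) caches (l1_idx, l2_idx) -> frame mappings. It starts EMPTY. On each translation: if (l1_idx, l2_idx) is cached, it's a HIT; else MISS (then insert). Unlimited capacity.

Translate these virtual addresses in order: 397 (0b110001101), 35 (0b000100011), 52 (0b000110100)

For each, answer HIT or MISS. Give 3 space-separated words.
Answer: MISS MISS HIT

Derivation:
vaddr=397: (3,0) not in TLB -> MISS, insert
vaddr=35: (0,1) not in TLB -> MISS, insert
vaddr=52: (0,1) in TLB -> HIT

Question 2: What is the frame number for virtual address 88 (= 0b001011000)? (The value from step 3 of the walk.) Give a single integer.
vaddr = 88: l1_idx=0, l2_idx=2
L1[0] = 3; L2[3][2] = 23

Answer: 23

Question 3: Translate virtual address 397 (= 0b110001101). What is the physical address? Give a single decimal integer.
Answer: 45

Derivation:
vaddr = 397 = 0b110001101
Split: l1_idx=3, l2_idx=0, offset=13
L1[3] = 2
L2[2][0] = 1
paddr = 1 * 32 + 13 = 45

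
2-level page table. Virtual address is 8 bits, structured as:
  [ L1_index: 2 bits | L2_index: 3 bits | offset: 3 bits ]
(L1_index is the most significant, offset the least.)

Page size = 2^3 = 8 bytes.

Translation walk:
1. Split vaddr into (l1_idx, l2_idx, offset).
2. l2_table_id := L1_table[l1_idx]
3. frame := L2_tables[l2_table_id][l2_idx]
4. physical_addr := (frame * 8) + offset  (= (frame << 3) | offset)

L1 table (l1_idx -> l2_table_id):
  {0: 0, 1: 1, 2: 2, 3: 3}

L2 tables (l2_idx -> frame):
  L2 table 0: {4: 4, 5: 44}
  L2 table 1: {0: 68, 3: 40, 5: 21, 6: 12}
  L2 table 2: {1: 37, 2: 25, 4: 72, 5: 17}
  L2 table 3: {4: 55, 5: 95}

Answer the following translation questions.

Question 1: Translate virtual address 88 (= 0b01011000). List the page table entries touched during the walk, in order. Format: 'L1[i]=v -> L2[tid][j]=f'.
vaddr = 88 = 0b01011000
Split: l1_idx=1, l2_idx=3, offset=0

Answer: L1[1]=1 -> L2[1][3]=40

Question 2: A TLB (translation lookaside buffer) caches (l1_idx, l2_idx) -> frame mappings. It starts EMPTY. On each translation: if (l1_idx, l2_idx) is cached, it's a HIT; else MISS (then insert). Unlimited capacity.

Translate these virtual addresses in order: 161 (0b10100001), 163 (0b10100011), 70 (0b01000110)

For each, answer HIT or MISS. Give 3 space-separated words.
vaddr=161: (2,4) not in TLB -> MISS, insert
vaddr=163: (2,4) in TLB -> HIT
vaddr=70: (1,0) not in TLB -> MISS, insert

Answer: MISS HIT MISS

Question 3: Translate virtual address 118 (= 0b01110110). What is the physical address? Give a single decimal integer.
vaddr = 118 = 0b01110110
Split: l1_idx=1, l2_idx=6, offset=6
L1[1] = 1
L2[1][6] = 12
paddr = 12 * 8 + 6 = 102

Answer: 102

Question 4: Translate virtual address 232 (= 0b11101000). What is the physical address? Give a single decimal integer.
Answer: 760

Derivation:
vaddr = 232 = 0b11101000
Split: l1_idx=3, l2_idx=5, offset=0
L1[3] = 3
L2[3][5] = 95
paddr = 95 * 8 + 0 = 760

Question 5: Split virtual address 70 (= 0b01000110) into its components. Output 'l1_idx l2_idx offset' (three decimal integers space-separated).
vaddr = 70 = 0b01000110
  top 2 bits -> l1_idx = 1
  next 3 bits -> l2_idx = 0
  bottom 3 bits -> offset = 6

Answer: 1 0 6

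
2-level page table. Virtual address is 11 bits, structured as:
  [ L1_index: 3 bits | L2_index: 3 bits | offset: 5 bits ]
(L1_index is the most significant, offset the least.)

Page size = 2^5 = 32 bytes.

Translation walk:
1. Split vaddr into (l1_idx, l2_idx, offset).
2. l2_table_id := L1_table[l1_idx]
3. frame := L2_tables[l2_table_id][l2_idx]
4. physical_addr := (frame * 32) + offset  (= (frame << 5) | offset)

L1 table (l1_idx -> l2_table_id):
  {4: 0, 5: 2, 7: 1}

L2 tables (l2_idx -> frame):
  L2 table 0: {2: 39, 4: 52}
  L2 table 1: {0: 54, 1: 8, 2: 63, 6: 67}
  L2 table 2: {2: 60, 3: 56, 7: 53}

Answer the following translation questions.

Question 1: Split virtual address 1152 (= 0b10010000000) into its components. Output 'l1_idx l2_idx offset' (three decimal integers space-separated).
vaddr = 1152 = 0b10010000000
  top 3 bits -> l1_idx = 4
  next 3 bits -> l2_idx = 4
  bottom 5 bits -> offset = 0

Answer: 4 4 0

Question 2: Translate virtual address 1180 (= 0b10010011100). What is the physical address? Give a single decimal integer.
Answer: 1692

Derivation:
vaddr = 1180 = 0b10010011100
Split: l1_idx=4, l2_idx=4, offset=28
L1[4] = 0
L2[0][4] = 52
paddr = 52 * 32 + 28 = 1692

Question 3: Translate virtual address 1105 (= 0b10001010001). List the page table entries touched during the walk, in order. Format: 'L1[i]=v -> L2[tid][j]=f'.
Answer: L1[4]=0 -> L2[0][2]=39

Derivation:
vaddr = 1105 = 0b10001010001
Split: l1_idx=4, l2_idx=2, offset=17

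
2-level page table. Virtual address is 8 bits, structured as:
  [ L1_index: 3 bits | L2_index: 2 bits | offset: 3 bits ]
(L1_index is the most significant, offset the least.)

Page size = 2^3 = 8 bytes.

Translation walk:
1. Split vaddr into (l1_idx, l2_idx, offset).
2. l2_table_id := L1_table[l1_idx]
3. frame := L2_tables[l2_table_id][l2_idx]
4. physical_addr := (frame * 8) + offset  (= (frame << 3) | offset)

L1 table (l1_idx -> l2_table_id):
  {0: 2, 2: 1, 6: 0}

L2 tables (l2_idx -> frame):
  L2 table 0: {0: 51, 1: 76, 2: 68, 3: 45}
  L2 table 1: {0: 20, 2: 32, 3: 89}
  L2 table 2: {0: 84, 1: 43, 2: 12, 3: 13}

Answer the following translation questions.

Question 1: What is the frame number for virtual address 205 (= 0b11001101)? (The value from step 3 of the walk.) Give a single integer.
Answer: 76

Derivation:
vaddr = 205: l1_idx=6, l2_idx=1
L1[6] = 0; L2[0][1] = 76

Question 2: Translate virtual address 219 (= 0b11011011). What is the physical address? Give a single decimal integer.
Answer: 363

Derivation:
vaddr = 219 = 0b11011011
Split: l1_idx=6, l2_idx=3, offset=3
L1[6] = 0
L2[0][3] = 45
paddr = 45 * 8 + 3 = 363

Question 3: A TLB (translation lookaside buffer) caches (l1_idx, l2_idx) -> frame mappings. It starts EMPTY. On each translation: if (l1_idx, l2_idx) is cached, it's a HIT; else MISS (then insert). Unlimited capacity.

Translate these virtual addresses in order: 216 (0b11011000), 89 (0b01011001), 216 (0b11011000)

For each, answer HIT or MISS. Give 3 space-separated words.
Answer: MISS MISS HIT

Derivation:
vaddr=216: (6,3) not in TLB -> MISS, insert
vaddr=89: (2,3) not in TLB -> MISS, insert
vaddr=216: (6,3) in TLB -> HIT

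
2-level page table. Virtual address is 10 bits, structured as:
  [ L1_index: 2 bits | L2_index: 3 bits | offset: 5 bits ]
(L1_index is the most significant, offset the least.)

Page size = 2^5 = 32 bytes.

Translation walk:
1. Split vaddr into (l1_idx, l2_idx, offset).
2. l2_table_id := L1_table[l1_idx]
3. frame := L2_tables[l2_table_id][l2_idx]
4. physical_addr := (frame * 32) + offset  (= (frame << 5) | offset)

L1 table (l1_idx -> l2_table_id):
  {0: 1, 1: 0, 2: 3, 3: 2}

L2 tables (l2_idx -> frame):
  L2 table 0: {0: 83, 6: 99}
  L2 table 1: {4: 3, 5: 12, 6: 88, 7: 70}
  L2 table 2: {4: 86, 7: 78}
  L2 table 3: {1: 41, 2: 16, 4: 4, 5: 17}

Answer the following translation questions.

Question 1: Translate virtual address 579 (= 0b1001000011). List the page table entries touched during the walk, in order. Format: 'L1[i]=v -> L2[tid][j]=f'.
Answer: L1[2]=3 -> L2[3][2]=16

Derivation:
vaddr = 579 = 0b1001000011
Split: l1_idx=2, l2_idx=2, offset=3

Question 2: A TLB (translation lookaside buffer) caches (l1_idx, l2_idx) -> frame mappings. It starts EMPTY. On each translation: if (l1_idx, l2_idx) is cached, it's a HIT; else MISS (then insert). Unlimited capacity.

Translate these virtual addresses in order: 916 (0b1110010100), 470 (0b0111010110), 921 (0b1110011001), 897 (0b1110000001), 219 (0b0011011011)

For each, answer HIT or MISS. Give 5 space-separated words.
vaddr=916: (3,4) not in TLB -> MISS, insert
vaddr=470: (1,6) not in TLB -> MISS, insert
vaddr=921: (3,4) in TLB -> HIT
vaddr=897: (3,4) in TLB -> HIT
vaddr=219: (0,6) not in TLB -> MISS, insert

Answer: MISS MISS HIT HIT MISS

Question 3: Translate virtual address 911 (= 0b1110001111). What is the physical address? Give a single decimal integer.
Answer: 2767

Derivation:
vaddr = 911 = 0b1110001111
Split: l1_idx=3, l2_idx=4, offset=15
L1[3] = 2
L2[2][4] = 86
paddr = 86 * 32 + 15 = 2767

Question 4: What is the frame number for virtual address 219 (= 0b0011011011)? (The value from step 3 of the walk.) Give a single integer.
vaddr = 219: l1_idx=0, l2_idx=6
L1[0] = 1; L2[1][6] = 88

Answer: 88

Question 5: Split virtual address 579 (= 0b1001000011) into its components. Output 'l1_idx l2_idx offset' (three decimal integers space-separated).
Answer: 2 2 3

Derivation:
vaddr = 579 = 0b1001000011
  top 2 bits -> l1_idx = 2
  next 3 bits -> l2_idx = 2
  bottom 5 bits -> offset = 3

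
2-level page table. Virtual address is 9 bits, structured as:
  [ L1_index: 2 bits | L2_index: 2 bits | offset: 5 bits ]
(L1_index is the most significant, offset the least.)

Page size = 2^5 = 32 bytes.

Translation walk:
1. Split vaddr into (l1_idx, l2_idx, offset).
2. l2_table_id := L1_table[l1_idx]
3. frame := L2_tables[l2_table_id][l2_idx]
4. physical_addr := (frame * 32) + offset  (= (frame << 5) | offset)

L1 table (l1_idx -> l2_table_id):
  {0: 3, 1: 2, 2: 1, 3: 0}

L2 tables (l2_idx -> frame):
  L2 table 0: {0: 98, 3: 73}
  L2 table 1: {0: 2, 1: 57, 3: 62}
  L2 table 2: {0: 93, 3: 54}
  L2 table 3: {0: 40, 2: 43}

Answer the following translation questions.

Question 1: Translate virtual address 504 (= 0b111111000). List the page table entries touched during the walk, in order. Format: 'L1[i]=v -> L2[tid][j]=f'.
vaddr = 504 = 0b111111000
Split: l1_idx=3, l2_idx=3, offset=24

Answer: L1[3]=0 -> L2[0][3]=73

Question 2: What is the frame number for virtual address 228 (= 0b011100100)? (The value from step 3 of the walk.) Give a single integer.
vaddr = 228: l1_idx=1, l2_idx=3
L1[1] = 2; L2[2][3] = 54

Answer: 54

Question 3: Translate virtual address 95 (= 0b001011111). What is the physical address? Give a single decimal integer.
vaddr = 95 = 0b001011111
Split: l1_idx=0, l2_idx=2, offset=31
L1[0] = 3
L2[3][2] = 43
paddr = 43 * 32 + 31 = 1407

Answer: 1407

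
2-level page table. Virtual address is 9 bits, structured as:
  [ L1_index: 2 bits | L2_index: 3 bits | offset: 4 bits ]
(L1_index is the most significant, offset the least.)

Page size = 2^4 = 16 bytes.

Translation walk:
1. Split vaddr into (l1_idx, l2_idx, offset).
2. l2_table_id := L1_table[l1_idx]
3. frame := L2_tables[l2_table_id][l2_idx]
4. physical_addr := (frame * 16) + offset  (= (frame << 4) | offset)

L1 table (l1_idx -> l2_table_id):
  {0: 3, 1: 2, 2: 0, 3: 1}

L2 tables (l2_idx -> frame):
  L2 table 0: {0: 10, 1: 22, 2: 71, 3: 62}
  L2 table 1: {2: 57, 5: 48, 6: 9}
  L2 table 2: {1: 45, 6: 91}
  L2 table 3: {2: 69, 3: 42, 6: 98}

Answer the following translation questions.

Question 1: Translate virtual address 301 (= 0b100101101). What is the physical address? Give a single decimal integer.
Answer: 1149

Derivation:
vaddr = 301 = 0b100101101
Split: l1_idx=2, l2_idx=2, offset=13
L1[2] = 0
L2[0][2] = 71
paddr = 71 * 16 + 13 = 1149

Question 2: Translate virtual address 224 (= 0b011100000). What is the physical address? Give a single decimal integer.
Answer: 1456

Derivation:
vaddr = 224 = 0b011100000
Split: l1_idx=1, l2_idx=6, offset=0
L1[1] = 2
L2[2][6] = 91
paddr = 91 * 16 + 0 = 1456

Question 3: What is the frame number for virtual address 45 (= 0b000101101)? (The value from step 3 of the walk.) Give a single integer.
Answer: 69

Derivation:
vaddr = 45: l1_idx=0, l2_idx=2
L1[0] = 3; L2[3][2] = 69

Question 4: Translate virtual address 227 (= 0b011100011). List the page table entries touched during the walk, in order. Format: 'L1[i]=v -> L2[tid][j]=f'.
Answer: L1[1]=2 -> L2[2][6]=91

Derivation:
vaddr = 227 = 0b011100011
Split: l1_idx=1, l2_idx=6, offset=3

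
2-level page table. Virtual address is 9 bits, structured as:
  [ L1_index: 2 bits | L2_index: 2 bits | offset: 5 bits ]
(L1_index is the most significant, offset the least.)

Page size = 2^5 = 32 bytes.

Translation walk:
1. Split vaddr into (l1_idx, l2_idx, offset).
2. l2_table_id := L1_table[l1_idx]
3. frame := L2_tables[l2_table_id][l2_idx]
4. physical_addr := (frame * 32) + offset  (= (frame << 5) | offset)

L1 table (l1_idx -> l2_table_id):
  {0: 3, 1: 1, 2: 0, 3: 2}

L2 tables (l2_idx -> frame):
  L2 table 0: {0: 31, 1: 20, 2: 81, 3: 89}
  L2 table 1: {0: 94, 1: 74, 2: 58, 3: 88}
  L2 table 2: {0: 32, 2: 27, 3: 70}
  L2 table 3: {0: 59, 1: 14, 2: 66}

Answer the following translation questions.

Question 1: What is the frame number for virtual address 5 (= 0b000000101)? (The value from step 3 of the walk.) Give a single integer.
vaddr = 5: l1_idx=0, l2_idx=0
L1[0] = 3; L2[3][0] = 59

Answer: 59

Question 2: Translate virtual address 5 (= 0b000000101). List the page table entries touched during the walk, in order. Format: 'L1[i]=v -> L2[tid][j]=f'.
vaddr = 5 = 0b000000101
Split: l1_idx=0, l2_idx=0, offset=5

Answer: L1[0]=3 -> L2[3][0]=59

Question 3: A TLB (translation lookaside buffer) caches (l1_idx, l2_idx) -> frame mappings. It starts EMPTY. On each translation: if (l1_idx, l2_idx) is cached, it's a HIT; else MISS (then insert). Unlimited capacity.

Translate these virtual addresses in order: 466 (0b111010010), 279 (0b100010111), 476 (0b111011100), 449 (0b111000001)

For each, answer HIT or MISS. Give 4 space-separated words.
Answer: MISS MISS HIT HIT

Derivation:
vaddr=466: (3,2) not in TLB -> MISS, insert
vaddr=279: (2,0) not in TLB -> MISS, insert
vaddr=476: (3,2) in TLB -> HIT
vaddr=449: (3,2) in TLB -> HIT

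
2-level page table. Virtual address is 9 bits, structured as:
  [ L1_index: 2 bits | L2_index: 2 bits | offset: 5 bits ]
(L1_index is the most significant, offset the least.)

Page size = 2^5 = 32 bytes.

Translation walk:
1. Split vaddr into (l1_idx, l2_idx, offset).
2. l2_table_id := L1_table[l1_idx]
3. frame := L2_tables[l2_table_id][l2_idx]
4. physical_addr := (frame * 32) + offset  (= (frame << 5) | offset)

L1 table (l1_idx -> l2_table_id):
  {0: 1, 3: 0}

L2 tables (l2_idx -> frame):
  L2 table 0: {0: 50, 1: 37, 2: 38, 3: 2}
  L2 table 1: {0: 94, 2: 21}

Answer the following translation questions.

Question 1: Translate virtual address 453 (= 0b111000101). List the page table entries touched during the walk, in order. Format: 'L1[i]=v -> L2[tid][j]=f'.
Answer: L1[3]=0 -> L2[0][2]=38

Derivation:
vaddr = 453 = 0b111000101
Split: l1_idx=3, l2_idx=2, offset=5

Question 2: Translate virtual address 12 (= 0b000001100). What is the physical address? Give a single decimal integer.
vaddr = 12 = 0b000001100
Split: l1_idx=0, l2_idx=0, offset=12
L1[0] = 1
L2[1][0] = 94
paddr = 94 * 32 + 12 = 3020

Answer: 3020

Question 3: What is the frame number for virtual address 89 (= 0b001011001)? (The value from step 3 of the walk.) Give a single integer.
vaddr = 89: l1_idx=0, l2_idx=2
L1[0] = 1; L2[1][2] = 21

Answer: 21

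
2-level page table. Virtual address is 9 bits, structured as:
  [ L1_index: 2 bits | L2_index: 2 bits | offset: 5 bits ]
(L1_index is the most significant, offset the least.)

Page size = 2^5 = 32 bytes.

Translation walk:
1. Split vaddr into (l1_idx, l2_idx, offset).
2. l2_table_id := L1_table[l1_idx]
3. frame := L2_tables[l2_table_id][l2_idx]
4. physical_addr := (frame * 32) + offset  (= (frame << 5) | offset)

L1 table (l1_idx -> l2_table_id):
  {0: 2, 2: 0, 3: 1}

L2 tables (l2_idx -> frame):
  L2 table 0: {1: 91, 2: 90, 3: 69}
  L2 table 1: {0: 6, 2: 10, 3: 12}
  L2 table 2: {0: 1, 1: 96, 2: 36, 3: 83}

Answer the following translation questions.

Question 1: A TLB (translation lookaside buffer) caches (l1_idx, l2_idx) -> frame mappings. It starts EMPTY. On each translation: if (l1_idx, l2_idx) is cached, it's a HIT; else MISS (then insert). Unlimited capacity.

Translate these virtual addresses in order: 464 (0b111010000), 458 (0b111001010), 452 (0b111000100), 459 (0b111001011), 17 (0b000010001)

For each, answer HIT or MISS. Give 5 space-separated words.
vaddr=464: (3,2) not in TLB -> MISS, insert
vaddr=458: (3,2) in TLB -> HIT
vaddr=452: (3,2) in TLB -> HIT
vaddr=459: (3,2) in TLB -> HIT
vaddr=17: (0,0) not in TLB -> MISS, insert

Answer: MISS HIT HIT HIT MISS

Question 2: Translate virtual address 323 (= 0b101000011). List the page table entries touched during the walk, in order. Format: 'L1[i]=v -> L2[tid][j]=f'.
vaddr = 323 = 0b101000011
Split: l1_idx=2, l2_idx=2, offset=3

Answer: L1[2]=0 -> L2[0][2]=90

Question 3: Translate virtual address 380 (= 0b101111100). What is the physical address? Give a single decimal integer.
vaddr = 380 = 0b101111100
Split: l1_idx=2, l2_idx=3, offset=28
L1[2] = 0
L2[0][3] = 69
paddr = 69 * 32 + 28 = 2236

Answer: 2236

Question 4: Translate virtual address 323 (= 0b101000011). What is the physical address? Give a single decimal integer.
Answer: 2883

Derivation:
vaddr = 323 = 0b101000011
Split: l1_idx=2, l2_idx=2, offset=3
L1[2] = 0
L2[0][2] = 90
paddr = 90 * 32 + 3 = 2883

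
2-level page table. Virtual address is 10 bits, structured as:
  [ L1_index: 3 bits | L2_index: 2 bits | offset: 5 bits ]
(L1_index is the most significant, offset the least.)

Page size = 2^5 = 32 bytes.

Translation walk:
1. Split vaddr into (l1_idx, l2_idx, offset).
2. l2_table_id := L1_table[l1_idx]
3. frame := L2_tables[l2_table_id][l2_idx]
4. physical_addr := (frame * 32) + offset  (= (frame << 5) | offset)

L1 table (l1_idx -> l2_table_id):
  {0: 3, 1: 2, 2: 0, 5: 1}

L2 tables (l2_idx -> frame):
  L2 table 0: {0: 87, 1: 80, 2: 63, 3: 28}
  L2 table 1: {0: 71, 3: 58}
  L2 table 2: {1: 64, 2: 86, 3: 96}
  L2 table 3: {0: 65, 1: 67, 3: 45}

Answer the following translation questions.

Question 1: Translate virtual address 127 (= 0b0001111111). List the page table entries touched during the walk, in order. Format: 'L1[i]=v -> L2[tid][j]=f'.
vaddr = 127 = 0b0001111111
Split: l1_idx=0, l2_idx=3, offset=31

Answer: L1[0]=3 -> L2[3][3]=45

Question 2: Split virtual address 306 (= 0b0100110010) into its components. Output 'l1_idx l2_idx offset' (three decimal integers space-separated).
vaddr = 306 = 0b0100110010
  top 3 bits -> l1_idx = 2
  next 2 bits -> l2_idx = 1
  bottom 5 bits -> offset = 18

Answer: 2 1 18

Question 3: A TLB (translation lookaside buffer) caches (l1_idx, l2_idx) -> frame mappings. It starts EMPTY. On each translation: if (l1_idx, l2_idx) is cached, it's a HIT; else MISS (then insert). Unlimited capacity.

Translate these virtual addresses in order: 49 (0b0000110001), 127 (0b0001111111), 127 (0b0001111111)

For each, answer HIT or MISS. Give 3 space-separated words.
vaddr=49: (0,1) not in TLB -> MISS, insert
vaddr=127: (0,3) not in TLB -> MISS, insert
vaddr=127: (0,3) in TLB -> HIT

Answer: MISS MISS HIT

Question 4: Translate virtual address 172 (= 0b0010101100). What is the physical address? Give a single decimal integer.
vaddr = 172 = 0b0010101100
Split: l1_idx=1, l2_idx=1, offset=12
L1[1] = 2
L2[2][1] = 64
paddr = 64 * 32 + 12 = 2060

Answer: 2060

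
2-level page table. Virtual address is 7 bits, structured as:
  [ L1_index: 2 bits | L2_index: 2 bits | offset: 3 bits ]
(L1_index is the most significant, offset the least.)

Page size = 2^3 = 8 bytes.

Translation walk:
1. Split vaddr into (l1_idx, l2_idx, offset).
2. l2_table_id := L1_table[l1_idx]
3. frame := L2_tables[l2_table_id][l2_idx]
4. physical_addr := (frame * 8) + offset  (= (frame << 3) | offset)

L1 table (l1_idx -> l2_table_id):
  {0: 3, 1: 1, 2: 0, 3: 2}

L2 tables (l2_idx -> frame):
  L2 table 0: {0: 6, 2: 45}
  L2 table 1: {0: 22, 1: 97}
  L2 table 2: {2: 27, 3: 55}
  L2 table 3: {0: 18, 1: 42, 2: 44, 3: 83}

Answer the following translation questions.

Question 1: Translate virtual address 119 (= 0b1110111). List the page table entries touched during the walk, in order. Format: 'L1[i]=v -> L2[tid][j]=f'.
Answer: L1[3]=2 -> L2[2][2]=27

Derivation:
vaddr = 119 = 0b1110111
Split: l1_idx=3, l2_idx=2, offset=7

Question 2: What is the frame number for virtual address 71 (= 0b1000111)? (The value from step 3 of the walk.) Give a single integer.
vaddr = 71: l1_idx=2, l2_idx=0
L1[2] = 0; L2[0][0] = 6

Answer: 6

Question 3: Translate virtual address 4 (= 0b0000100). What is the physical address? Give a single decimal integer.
vaddr = 4 = 0b0000100
Split: l1_idx=0, l2_idx=0, offset=4
L1[0] = 3
L2[3][0] = 18
paddr = 18 * 8 + 4 = 148

Answer: 148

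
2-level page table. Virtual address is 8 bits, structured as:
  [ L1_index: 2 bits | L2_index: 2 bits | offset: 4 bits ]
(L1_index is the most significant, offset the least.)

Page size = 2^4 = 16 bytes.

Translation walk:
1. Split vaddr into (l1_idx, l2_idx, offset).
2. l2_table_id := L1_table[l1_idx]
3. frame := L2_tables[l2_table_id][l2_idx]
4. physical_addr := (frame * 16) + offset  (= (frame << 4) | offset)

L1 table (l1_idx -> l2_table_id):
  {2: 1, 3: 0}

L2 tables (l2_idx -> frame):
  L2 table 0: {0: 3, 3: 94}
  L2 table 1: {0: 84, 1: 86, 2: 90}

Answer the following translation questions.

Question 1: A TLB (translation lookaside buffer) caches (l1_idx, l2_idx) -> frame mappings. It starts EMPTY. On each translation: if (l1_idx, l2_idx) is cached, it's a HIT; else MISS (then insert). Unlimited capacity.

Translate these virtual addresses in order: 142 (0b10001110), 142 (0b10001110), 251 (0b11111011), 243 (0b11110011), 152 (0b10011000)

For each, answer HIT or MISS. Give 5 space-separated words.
Answer: MISS HIT MISS HIT MISS

Derivation:
vaddr=142: (2,0) not in TLB -> MISS, insert
vaddr=142: (2,0) in TLB -> HIT
vaddr=251: (3,3) not in TLB -> MISS, insert
vaddr=243: (3,3) in TLB -> HIT
vaddr=152: (2,1) not in TLB -> MISS, insert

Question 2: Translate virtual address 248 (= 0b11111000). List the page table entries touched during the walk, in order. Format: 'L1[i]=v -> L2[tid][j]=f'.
Answer: L1[3]=0 -> L2[0][3]=94

Derivation:
vaddr = 248 = 0b11111000
Split: l1_idx=3, l2_idx=3, offset=8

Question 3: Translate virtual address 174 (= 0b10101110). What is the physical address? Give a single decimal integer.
Answer: 1454

Derivation:
vaddr = 174 = 0b10101110
Split: l1_idx=2, l2_idx=2, offset=14
L1[2] = 1
L2[1][2] = 90
paddr = 90 * 16 + 14 = 1454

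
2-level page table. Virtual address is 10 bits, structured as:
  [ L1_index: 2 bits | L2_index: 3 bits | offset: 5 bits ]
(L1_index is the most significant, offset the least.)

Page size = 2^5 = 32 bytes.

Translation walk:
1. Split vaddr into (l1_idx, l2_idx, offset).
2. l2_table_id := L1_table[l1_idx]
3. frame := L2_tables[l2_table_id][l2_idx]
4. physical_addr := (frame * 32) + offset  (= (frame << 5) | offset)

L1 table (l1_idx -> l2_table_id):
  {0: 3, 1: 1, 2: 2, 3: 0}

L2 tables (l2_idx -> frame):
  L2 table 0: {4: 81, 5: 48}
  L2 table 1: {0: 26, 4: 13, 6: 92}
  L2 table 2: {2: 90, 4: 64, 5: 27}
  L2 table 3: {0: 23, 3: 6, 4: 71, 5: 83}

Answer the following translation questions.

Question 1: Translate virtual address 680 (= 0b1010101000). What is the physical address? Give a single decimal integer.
vaddr = 680 = 0b1010101000
Split: l1_idx=2, l2_idx=5, offset=8
L1[2] = 2
L2[2][5] = 27
paddr = 27 * 32 + 8 = 872

Answer: 872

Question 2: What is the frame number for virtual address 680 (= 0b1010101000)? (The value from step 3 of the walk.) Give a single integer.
Answer: 27

Derivation:
vaddr = 680: l1_idx=2, l2_idx=5
L1[2] = 2; L2[2][5] = 27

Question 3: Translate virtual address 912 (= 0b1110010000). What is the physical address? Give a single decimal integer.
vaddr = 912 = 0b1110010000
Split: l1_idx=3, l2_idx=4, offset=16
L1[3] = 0
L2[0][4] = 81
paddr = 81 * 32 + 16 = 2608

Answer: 2608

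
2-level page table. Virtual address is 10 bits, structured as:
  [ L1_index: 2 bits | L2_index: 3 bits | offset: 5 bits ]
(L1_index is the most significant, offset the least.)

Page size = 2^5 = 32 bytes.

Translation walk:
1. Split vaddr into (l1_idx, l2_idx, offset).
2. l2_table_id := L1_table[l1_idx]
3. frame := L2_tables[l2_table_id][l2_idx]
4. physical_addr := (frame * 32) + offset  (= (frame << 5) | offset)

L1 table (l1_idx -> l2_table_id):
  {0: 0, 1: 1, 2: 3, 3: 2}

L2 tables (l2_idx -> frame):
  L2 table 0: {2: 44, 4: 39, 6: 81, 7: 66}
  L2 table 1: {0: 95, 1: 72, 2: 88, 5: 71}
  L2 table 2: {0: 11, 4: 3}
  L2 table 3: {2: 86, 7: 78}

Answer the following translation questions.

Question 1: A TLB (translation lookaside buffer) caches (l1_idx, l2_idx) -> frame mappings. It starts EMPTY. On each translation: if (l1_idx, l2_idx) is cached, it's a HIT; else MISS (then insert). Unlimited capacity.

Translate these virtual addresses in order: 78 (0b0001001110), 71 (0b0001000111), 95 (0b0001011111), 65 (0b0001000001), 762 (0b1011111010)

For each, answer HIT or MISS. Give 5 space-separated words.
vaddr=78: (0,2) not in TLB -> MISS, insert
vaddr=71: (0,2) in TLB -> HIT
vaddr=95: (0,2) in TLB -> HIT
vaddr=65: (0,2) in TLB -> HIT
vaddr=762: (2,7) not in TLB -> MISS, insert

Answer: MISS HIT HIT HIT MISS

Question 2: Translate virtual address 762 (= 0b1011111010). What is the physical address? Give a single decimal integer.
Answer: 2522

Derivation:
vaddr = 762 = 0b1011111010
Split: l1_idx=2, l2_idx=7, offset=26
L1[2] = 3
L2[3][7] = 78
paddr = 78 * 32 + 26 = 2522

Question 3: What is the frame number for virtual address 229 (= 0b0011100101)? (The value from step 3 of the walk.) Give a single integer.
vaddr = 229: l1_idx=0, l2_idx=7
L1[0] = 0; L2[0][7] = 66

Answer: 66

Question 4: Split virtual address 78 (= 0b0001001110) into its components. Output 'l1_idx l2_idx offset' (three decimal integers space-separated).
Answer: 0 2 14

Derivation:
vaddr = 78 = 0b0001001110
  top 2 bits -> l1_idx = 0
  next 3 bits -> l2_idx = 2
  bottom 5 bits -> offset = 14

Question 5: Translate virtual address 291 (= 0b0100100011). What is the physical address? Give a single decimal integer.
Answer: 2307

Derivation:
vaddr = 291 = 0b0100100011
Split: l1_idx=1, l2_idx=1, offset=3
L1[1] = 1
L2[1][1] = 72
paddr = 72 * 32 + 3 = 2307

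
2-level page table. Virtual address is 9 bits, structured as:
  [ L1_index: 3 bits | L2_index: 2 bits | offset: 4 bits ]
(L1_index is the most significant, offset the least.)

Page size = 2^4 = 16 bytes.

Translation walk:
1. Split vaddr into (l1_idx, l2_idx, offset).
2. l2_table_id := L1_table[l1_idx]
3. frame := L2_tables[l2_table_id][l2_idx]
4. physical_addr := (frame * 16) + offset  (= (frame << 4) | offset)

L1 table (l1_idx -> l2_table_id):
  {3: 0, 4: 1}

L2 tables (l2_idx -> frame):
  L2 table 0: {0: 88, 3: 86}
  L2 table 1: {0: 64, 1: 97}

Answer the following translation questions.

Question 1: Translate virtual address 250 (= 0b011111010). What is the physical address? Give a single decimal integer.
vaddr = 250 = 0b011111010
Split: l1_idx=3, l2_idx=3, offset=10
L1[3] = 0
L2[0][3] = 86
paddr = 86 * 16 + 10 = 1386

Answer: 1386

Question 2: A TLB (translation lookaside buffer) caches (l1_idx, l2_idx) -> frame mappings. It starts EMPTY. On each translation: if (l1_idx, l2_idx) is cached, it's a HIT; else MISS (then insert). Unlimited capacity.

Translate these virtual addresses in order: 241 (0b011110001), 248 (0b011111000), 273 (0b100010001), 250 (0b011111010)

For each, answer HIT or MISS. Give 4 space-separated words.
Answer: MISS HIT MISS HIT

Derivation:
vaddr=241: (3,3) not in TLB -> MISS, insert
vaddr=248: (3,3) in TLB -> HIT
vaddr=273: (4,1) not in TLB -> MISS, insert
vaddr=250: (3,3) in TLB -> HIT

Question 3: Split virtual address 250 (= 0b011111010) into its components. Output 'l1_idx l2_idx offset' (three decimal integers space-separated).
Answer: 3 3 10

Derivation:
vaddr = 250 = 0b011111010
  top 3 bits -> l1_idx = 3
  next 2 bits -> l2_idx = 3
  bottom 4 bits -> offset = 10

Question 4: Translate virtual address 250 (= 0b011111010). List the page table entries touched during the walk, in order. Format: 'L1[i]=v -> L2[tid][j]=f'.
Answer: L1[3]=0 -> L2[0][3]=86

Derivation:
vaddr = 250 = 0b011111010
Split: l1_idx=3, l2_idx=3, offset=10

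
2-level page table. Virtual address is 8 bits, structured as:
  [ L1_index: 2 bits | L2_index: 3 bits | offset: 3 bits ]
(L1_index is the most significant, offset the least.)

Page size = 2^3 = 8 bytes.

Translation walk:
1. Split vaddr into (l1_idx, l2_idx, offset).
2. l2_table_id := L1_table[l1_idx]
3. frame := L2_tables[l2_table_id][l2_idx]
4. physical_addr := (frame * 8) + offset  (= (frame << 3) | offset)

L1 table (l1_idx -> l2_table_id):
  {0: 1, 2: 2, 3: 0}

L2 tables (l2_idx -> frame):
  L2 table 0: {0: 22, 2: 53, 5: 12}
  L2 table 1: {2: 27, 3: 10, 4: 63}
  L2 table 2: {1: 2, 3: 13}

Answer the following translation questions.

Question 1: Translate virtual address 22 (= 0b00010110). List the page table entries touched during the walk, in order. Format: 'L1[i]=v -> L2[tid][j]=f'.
vaddr = 22 = 0b00010110
Split: l1_idx=0, l2_idx=2, offset=6

Answer: L1[0]=1 -> L2[1][2]=27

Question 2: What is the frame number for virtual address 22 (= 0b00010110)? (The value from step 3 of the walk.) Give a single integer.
Answer: 27

Derivation:
vaddr = 22: l1_idx=0, l2_idx=2
L1[0] = 1; L2[1][2] = 27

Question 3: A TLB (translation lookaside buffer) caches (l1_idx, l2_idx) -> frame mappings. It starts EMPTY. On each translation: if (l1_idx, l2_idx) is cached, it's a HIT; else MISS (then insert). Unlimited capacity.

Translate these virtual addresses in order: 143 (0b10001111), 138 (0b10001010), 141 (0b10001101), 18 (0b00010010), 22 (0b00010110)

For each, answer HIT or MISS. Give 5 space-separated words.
vaddr=143: (2,1) not in TLB -> MISS, insert
vaddr=138: (2,1) in TLB -> HIT
vaddr=141: (2,1) in TLB -> HIT
vaddr=18: (0,2) not in TLB -> MISS, insert
vaddr=22: (0,2) in TLB -> HIT

Answer: MISS HIT HIT MISS HIT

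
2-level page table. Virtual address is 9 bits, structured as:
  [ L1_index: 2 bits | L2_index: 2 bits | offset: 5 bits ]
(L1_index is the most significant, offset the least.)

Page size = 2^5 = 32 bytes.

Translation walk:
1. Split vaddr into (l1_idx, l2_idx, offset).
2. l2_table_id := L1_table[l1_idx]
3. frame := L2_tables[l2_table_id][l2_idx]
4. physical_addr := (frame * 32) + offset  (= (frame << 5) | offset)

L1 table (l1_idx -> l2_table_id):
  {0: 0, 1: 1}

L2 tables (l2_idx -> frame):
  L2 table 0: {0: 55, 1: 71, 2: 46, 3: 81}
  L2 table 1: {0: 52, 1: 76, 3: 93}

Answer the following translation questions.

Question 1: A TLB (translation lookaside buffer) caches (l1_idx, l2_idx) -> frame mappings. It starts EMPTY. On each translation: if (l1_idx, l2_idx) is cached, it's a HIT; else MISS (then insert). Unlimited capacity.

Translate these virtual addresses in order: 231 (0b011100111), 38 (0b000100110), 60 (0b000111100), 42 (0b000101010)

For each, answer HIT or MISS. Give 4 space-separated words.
vaddr=231: (1,3) not in TLB -> MISS, insert
vaddr=38: (0,1) not in TLB -> MISS, insert
vaddr=60: (0,1) in TLB -> HIT
vaddr=42: (0,1) in TLB -> HIT

Answer: MISS MISS HIT HIT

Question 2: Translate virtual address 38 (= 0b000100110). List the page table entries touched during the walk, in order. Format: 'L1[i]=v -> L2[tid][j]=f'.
Answer: L1[0]=0 -> L2[0][1]=71

Derivation:
vaddr = 38 = 0b000100110
Split: l1_idx=0, l2_idx=1, offset=6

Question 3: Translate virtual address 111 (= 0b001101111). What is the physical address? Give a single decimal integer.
vaddr = 111 = 0b001101111
Split: l1_idx=0, l2_idx=3, offset=15
L1[0] = 0
L2[0][3] = 81
paddr = 81 * 32 + 15 = 2607

Answer: 2607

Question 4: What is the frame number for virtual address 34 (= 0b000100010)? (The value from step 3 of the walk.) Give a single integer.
vaddr = 34: l1_idx=0, l2_idx=1
L1[0] = 0; L2[0][1] = 71

Answer: 71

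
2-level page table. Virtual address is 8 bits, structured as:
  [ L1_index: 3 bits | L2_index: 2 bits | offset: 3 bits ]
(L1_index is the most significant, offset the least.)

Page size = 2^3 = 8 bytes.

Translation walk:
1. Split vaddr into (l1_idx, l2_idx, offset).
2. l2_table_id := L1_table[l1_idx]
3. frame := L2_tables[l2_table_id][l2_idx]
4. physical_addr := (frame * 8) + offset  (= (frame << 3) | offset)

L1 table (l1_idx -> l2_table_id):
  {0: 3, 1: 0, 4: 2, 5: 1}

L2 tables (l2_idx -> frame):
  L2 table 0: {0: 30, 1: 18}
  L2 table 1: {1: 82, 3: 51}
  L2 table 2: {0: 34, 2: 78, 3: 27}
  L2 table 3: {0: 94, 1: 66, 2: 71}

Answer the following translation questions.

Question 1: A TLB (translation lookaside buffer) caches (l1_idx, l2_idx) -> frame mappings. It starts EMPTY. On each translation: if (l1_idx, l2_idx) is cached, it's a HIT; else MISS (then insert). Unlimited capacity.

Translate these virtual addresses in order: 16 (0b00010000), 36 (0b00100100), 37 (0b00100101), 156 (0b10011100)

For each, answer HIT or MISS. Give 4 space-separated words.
vaddr=16: (0,2) not in TLB -> MISS, insert
vaddr=36: (1,0) not in TLB -> MISS, insert
vaddr=37: (1,0) in TLB -> HIT
vaddr=156: (4,3) not in TLB -> MISS, insert

Answer: MISS MISS HIT MISS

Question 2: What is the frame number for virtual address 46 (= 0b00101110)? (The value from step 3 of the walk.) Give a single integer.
vaddr = 46: l1_idx=1, l2_idx=1
L1[1] = 0; L2[0][1] = 18

Answer: 18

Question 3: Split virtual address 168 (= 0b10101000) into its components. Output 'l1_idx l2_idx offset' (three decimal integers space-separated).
Answer: 5 1 0

Derivation:
vaddr = 168 = 0b10101000
  top 3 bits -> l1_idx = 5
  next 2 bits -> l2_idx = 1
  bottom 3 bits -> offset = 0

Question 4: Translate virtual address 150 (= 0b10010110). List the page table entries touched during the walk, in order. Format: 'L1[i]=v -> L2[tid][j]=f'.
Answer: L1[4]=2 -> L2[2][2]=78

Derivation:
vaddr = 150 = 0b10010110
Split: l1_idx=4, l2_idx=2, offset=6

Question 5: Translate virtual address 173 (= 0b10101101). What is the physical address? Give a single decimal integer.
Answer: 661

Derivation:
vaddr = 173 = 0b10101101
Split: l1_idx=5, l2_idx=1, offset=5
L1[5] = 1
L2[1][1] = 82
paddr = 82 * 8 + 5 = 661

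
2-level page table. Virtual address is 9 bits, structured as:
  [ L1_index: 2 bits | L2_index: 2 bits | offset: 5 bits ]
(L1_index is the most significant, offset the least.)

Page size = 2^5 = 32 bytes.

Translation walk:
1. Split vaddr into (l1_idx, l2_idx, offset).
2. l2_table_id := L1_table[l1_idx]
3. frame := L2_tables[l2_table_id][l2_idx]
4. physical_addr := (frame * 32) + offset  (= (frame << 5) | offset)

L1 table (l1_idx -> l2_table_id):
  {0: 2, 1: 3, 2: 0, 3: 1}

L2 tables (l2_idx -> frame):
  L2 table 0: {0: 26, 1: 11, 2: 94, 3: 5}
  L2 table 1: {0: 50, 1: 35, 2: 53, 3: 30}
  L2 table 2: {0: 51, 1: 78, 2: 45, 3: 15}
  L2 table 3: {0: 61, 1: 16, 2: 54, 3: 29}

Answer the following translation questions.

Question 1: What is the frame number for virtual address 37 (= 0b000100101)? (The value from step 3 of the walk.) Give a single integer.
vaddr = 37: l1_idx=0, l2_idx=1
L1[0] = 2; L2[2][1] = 78

Answer: 78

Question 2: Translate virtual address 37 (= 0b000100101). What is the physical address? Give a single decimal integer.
Answer: 2501

Derivation:
vaddr = 37 = 0b000100101
Split: l1_idx=0, l2_idx=1, offset=5
L1[0] = 2
L2[2][1] = 78
paddr = 78 * 32 + 5 = 2501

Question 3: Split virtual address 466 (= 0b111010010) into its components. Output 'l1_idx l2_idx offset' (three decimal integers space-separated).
vaddr = 466 = 0b111010010
  top 2 bits -> l1_idx = 3
  next 2 bits -> l2_idx = 2
  bottom 5 bits -> offset = 18

Answer: 3 2 18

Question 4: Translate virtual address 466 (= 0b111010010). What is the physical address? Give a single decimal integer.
Answer: 1714

Derivation:
vaddr = 466 = 0b111010010
Split: l1_idx=3, l2_idx=2, offset=18
L1[3] = 1
L2[1][2] = 53
paddr = 53 * 32 + 18 = 1714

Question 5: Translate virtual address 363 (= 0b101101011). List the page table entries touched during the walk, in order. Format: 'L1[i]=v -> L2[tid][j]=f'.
Answer: L1[2]=0 -> L2[0][3]=5

Derivation:
vaddr = 363 = 0b101101011
Split: l1_idx=2, l2_idx=3, offset=11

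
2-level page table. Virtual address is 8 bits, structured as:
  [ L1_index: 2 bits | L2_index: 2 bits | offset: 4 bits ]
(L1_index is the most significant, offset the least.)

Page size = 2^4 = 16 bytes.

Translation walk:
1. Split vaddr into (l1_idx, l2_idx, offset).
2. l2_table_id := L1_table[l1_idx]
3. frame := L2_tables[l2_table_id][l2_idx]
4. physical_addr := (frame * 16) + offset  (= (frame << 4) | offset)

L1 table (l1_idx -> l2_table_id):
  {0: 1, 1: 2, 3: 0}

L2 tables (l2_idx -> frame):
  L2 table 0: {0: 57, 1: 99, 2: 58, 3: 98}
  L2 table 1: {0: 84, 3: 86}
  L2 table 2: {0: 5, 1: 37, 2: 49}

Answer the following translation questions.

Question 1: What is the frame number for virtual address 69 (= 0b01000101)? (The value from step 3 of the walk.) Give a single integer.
vaddr = 69: l1_idx=1, l2_idx=0
L1[1] = 2; L2[2][0] = 5

Answer: 5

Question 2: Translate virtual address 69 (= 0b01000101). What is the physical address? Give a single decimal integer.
vaddr = 69 = 0b01000101
Split: l1_idx=1, l2_idx=0, offset=5
L1[1] = 2
L2[2][0] = 5
paddr = 5 * 16 + 5 = 85

Answer: 85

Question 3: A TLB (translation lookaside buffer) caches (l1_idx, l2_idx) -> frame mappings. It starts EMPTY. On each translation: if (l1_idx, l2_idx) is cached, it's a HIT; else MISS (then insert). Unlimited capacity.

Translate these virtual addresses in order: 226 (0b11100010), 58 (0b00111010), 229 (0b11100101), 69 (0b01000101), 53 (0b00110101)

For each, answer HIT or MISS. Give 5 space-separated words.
vaddr=226: (3,2) not in TLB -> MISS, insert
vaddr=58: (0,3) not in TLB -> MISS, insert
vaddr=229: (3,2) in TLB -> HIT
vaddr=69: (1,0) not in TLB -> MISS, insert
vaddr=53: (0,3) in TLB -> HIT

Answer: MISS MISS HIT MISS HIT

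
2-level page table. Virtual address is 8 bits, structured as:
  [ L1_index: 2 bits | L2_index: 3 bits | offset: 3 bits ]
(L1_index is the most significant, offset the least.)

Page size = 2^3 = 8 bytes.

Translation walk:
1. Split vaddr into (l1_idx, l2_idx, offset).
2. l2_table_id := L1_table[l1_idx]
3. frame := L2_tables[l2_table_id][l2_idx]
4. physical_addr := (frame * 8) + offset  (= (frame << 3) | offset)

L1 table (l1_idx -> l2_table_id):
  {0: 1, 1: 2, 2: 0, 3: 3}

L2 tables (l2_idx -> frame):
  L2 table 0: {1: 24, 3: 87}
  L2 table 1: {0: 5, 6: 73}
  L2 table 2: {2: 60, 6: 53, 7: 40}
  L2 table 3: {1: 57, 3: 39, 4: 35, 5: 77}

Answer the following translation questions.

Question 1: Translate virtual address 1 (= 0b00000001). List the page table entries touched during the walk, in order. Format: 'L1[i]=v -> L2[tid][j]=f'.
vaddr = 1 = 0b00000001
Split: l1_idx=0, l2_idx=0, offset=1

Answer: L1[0]=1 -> L2[1][0]=5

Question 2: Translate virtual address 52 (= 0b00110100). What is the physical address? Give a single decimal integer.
vaddr = 52 = 0b00110100
Split: l1_idx=0, l2_idx=6, offset=4
L1[0] = 1
L2[1][6] = 73
paddr = 73 * 8 + 4 = 588

Answer: 588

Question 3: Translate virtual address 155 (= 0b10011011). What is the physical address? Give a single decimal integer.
Answer: 699

Derivation:
vaddr = 155 = 0b10011011
Split: l1_idx=2, l2_idx=3, offset=3
L1[2] = 0
L2[0][3] = 87
paddr = 87 * 8 + 3 = 699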